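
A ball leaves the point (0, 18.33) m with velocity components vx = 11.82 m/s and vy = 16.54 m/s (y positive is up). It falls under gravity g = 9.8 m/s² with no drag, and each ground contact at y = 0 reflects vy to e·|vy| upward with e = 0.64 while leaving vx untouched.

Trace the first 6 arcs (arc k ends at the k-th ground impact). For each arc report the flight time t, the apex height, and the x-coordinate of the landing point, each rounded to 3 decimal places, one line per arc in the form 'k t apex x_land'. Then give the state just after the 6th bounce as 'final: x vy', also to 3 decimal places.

Arc 1: start y=18.330, vy=16.540 → t=4.255, apex=32.288, x_land=50.291, impact vy=-25.156
  bounce: vy ← 0.64·25.156 = 16.100
Arc 2: start y=0.000, vy=16.100 → t=3.286, apex=13.225, x_land=89.128, impact vy=-16.100
  bounce: vy ← 0.64·16.100 = 10.304
Arc 3: start y=0.000, vy=10.304 → t=2.103, apex=5.417, x_land=113.984, impact vy=-10.304
  bounce: vy ← 0.64·10.304 = 6.595
Arc 4: start y=0.000, vy=6.595 → t=1.346, apex=2.219, x_land=129.892, impact vy=-6.595
  bounce: vy ← 0.64·6.595 = 4.221
Arc 5: start y=0.000, vy=4.221 → t=0.861, apex=0.909, x_land=140.073, impact vy=-4.221
  bounce: vy ← 0.64·4.221 = 2.701
Arc 6: start y=0.000, vy=2.701 → t=0.551, apex=0.372, x_land=146.588, impact vy=-2.701
  bounce: vy ← 0.64·2.701 = 1.729

1 4.255 32.288 50.291
2 3.286 13.225 89.128
3 2.103 5.417 113.984
4 1.346 2.219 129.892
5 0.861 0.909 140.073
6 0.551 0.372 146.588
final: 146.588 1.729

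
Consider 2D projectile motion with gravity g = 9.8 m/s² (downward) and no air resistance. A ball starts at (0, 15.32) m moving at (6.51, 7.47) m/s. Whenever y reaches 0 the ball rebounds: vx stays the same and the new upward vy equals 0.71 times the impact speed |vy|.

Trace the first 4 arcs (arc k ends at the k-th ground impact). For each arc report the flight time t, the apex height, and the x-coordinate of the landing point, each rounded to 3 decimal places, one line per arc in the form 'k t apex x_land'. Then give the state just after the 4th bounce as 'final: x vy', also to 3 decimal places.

1 2.688 18.167 17.497
2 2.734 9.158 35.297
3 1.941 4.617 47.935
4 1.378 2.327 56.908
final: 56.908 4.795

Arc 1: start y=15.320, vy=7.470 → t=2.688, apex=18.167, x_land=17.497, impact vy=-18.870
  bounce: vy ← 0.71·18.870 = 13.398
Arc 2: start y=0.000, vy=13.398 → t=2.734, apex=9.158, x_land=35.297, impact vy=-13.398
  bounce: vy ← 0.71·13.398 = 9.512
Arc 3: start y=0.000, vy=9.512 → t=1.941, apex=4.617, x_land=47.935, impact vy=-9.512
  bounce: vy ← 0.71·9.512 = 6.754
Arc 4: start y=0.000, vy=6.754 → t=1.378, apex=2.327, x_land=56.908, impact vy=-6.754
  bounce: vy ← 0.71·6.754 = 4.795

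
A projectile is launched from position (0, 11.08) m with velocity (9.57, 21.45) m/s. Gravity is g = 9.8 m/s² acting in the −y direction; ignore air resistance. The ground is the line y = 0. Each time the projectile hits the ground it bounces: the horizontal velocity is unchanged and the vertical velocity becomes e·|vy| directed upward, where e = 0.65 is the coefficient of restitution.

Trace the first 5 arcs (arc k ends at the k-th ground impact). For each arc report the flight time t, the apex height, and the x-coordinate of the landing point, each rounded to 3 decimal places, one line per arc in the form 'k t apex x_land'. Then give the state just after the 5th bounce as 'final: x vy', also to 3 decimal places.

Arc 1: start y=11.080, vy=21.450 → t=4.844, apex=34.555, x_land=46.360, impact vy=-26.024
  bounce: vy ← 0.65·26.024 = 16.916
Arc 2: start y=0.000, vy=16.916 → t=3.452, apex=14.599, x_land=79.398, impact vy=-16.916
  bounce: vy ← 0.65·16.916 = 10.995
Arc 3: start y=0.000, vy=10.995 → t=2.244, apex=6.168, x_land=100.872, impact vy=-10.995
  bounce: vy ← 0.65·10.995 = 7.147
Arc 4: start y=0.000, vy=7.147 → t=1.459, apex=2.606, x_land=114.831, impact vy=-7.147
  bounce: vy ← 0.65·7.147 = 4.646
Arc 5: start y=0.000, vy=4.646 → t=0.948, apex=1.101, x_land=123.904, impact vy=-4.646
  bounce: vy ← 0.65·4.646 = 3.020

1 4.844 34.555 46.360
2 3.452 14.599 79.398
3 2.244 6.168 100.872
4 1.459 2.606 114.831
5 0.948 1.101 123.904
final: 123.904 3.020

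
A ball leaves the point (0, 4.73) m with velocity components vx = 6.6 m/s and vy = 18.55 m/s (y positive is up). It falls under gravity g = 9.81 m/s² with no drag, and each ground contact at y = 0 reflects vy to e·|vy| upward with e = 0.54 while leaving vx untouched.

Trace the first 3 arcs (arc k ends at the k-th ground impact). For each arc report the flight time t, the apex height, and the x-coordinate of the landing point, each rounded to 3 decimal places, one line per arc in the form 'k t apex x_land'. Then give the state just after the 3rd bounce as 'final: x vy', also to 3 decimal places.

Arc 1: start y=4.730, vy=18.550 → t=4.022, apex=22.268, x_land=26.543, impact vy=-20.902
  bounce: vy ← 0.54·20.902 = 11.287
Arc 2: start y=0.000, vy=11.287 → t=2.301, apex=6.493, x_land=41.731, impact vy=-11.287
  bounce: vy ← 0.54·11.287 = 6.095
Arc 3: start y=0.000, vy=6.095 → t=1.243, apex=1.893, x_land=49.932, impact vy=-6.095
  bounce: vy ← 0.54·6.095 = 3.291

1 4.022 22.268 26.543
2 2.301 6.493 41.731
3 1.243 1.893 49.932
final: 49.932 3.291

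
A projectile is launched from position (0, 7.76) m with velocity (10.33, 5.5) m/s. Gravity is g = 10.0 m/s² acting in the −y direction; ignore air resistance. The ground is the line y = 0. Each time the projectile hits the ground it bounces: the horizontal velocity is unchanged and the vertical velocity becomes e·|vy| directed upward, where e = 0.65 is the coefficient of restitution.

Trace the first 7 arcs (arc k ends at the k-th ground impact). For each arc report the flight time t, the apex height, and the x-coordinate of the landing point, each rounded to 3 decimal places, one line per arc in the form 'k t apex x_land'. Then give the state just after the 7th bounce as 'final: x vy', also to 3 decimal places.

Arc 1: start y=7.760, vy=5.500 → t=1.912, apex=9.272, x_land=19.749, impact vy=-13.618
  bounce: vy ← 0.65·13.618 = 8.852
Arc 2: start y=0.000, vy=8.852 → t=1.770, apex=3.918, x_land=38.037, impact vy=-8.852
  bounce: vy ← 0.65·8.852 = 5.754
Arc 3: start y=0.000, vy=5.754 → t=1.151, apex=1.655, x_land=49.923, impact vy=-5.754
  bounce: vy ← 0.65·5.754 = 3.740
Arc 4: start y=0.000, vy=3.740 → t=0.748, apex=0.699, x_land=57.650, impact vy=-3.740
  bounce: vy ← 0.65·3.740 = 2.431
Arc 5: start y=0.000, vy=2.431 → t=0.486, apex=0.295, x_land=62.672, impact vy=-2.431
  bounce: vy ← 0.65·2.431 = 1.580
Arc 6: start y=0.000, vy=1.580 → t=0.316, apex=0.125, x_land=65.937, impact vy=-1.580
  bounce: vy ← 0.65·1.580 = 1.027
Arc 7: start y=0.000, vy=1.027 → t=0.205, apex=0.053, x_land=68.059, impact vy=-1.027
  bounce: vy ← 0.65·1.027 = 0.668

1 1.912 9.272 19.749
2 1.770 3.918 38.037
3 1.151 1.655 49.923
4 0.748 0.699 57.650
5 0.486 0.295 62.672
6 0.316 0.125 65.937
7 0.205 0.053 68.059
final: 68.059 0.668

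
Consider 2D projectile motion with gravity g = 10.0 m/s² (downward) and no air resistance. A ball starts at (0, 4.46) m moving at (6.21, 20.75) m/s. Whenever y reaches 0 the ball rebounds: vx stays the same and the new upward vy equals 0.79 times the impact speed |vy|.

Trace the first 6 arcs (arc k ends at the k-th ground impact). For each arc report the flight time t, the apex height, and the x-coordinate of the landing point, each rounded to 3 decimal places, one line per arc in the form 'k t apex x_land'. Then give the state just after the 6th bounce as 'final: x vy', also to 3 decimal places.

Arc 1: start y=4.460, vy=20.750 → t=4.355, apex=25.988, x_land=27.043, impact vy=-22.798
  bounce: vy ← 0.79·22.798 = 18.011
Arc 2: start y=0.000, vy=18.011 → t=3.602, apex=16.219, x_land=49.413, impact vy=-18.011
  bounce: vy ← 0.79·18.011 = 14.228
Arc 3: start y=0.000, vy=14.228 → t=2.846, apex=10.122, x_land=67.084, impact vy=-14.228
  bounce: vy ← 0.79·14.228 = 11.240
Arc 4: start y=0.000, vy=11.240 → t=2.248, apex=6.317, x_land=81.045, impact vy=-11.240
  bounce: vy ← 0.79·11.240 = 8.880
Arc 5: start y=0.000, vy=8.880 → t=1.776, apex=3.943, x_land=92.074, impact vy=-8.880
  bounce: vy ← 0.79·8.880 = 7.015
Arc 6: start y=0.000, vy=7.015 → t=1.403, apex=2.461, x_land=100.787, impact vy=-7.015
  bounce: vy ← 0.79·7.015 = 5.542

1 4.355 25.988 27.043
2 3.602 16.219 49.413
3 2.846 10.122 67.084
4 2.248 6.317 81.045
5 1.776 3.943 92.074
6 1.403 2.461 100.787
final: 100.787 5.542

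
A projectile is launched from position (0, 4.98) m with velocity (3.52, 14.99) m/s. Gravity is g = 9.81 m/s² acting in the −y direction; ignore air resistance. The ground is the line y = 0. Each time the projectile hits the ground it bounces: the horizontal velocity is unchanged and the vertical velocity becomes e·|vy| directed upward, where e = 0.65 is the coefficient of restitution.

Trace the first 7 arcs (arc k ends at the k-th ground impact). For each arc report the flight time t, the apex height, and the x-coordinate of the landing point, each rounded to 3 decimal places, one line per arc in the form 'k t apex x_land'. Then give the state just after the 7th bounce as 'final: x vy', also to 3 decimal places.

Arc 1: start y=4.980, vy=14.990 → t=3.358, apex=16.433, x_land=11.822, impact vy=-17.956
  bounce: vy ← 0.65·17.956 = 11.671
Arc 2: start y=0.000, vy=11.671 → t=2.379, apex=6.943, x_land=20.197, impact vy=-11.671
  bounce: vy ← 0.65·11.671 = 7.586
Arc 3: start y=0.000, vy=7.586 → t=1.547, apex=2.933, x_land=25.641, impact vy=-7.586
  bounce: vy ← 0.65·7.586 = 4.931
Arc 4: start y=0.000, vy=4.931 → t=1.005, apex=1.239, x_land=29.180, impact vy=-4.931
  bounce: vy ← 0.65·4.931 = 3.205
Arc 5: start y=0.000, vy=3.205 → t=0.653, apex=0.524, x_land=31.480, impact vy=-3.205
  bounce: vy ← 0.65·3.205 = 2.083
Arc 6: start y=0.000, vy=2.083 → t=0.425, apex=0.221, x_land=32.975, impact vy=-2.083
  bounce: vy ← 0.65·2.083 = 1.354
Arc 7: start y=0.000, vy=1.354 → t=0.276, apex=0.093, x_land=33.947, impact vy=-1.354
  bounce: vy ← 0.65·1.354 = 0.880

1 3.358 16.433 11.822
2 2.379 6.943 20.197
3 1.547 2.933 25.641
4 1.005 1.239 29.180
5 0.653 0.524 31.480
6 0.425 0.221 32.975
7 0.276 0.093 33.947
final: 33.947 0.880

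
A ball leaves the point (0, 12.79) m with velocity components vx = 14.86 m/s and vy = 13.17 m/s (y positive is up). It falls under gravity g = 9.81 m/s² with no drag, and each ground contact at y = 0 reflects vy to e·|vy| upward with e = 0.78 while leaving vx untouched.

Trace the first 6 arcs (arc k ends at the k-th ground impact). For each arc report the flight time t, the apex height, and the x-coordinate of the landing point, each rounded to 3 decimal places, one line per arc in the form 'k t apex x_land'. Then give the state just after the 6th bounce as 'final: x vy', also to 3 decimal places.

1 3.442 21.630 51.155
2 3.276 13.160 99.836
3 2.555 8.007 137.807
4 1.993 4.871 167.424
5 1.555 2.964 190.526
6 1.213 1.803 208.545
final: 208.545 4.639

Arc 1: start y=12.790, vy=13.170 → t=3.442, apex=21.630, x_land=51.155, impact vy=-20.601
  bounce: vy ← 0.78·20.601 = 16.069
Arc 2: start y=0.000, vy=16.069 → t=3.276, apex=13.160, x_land=99.836, impact vy=-16.069
  bounce: vy ← 0.78·16.069 = 12.533
Arc 3: start y=0.000, vy=12.533 → t=2.555, apex=8.007, x_land=137.807, impact vy=-12.533
  bounce: vy ← 0.78·12.533 = 9.776
Arc 4: start y=0.000, vy=9.776 → t=1.993, apex=4.871, x_land=167.424, impact vy=-9.776
  bounce: vy ← 0.78·9.776 = 7.625
Arc 5: start y=0.000, vy=7.625 → t=1.555, apex=2.964, x_land=190.526, impact vy=-7.625
  bounce: vy ← 0.78·7.625 = 5.948
Arc 6: start y=0.000, vy=5.948 → t=1.213, apex=1.803, x_land=208.545, impact vy=-5.948
  bounce: vy ← 0.78·5.948 = 4.639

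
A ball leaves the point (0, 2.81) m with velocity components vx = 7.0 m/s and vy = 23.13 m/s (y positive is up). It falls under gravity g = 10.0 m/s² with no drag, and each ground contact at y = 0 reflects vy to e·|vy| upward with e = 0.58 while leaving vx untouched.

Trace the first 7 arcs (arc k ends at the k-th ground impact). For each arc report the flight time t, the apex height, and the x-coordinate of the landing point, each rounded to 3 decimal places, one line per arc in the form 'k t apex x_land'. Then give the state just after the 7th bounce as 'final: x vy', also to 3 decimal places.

Arc 1: start y=2.810, vy=23.130 → t=4.744, apex=29.560, x_land=33.211, impact vy=-24.315
  bounce: vy ← 0.58·24.315 = 14.102
Arc 2: start y=0.000, vy=14.102 → t=2.820, apex=9.944, x_land=52.955, impact vy=-14.102
  bounce: vy ← 0.58·14.102 = 8.179
Arc 3: start y=0.000, vy=8.179 → t=1.636, apex=3.345, x_land=64.406, impact vy=-8.179
  bounce: vy ← 0.58·8.179 = 4.744
Arc 4: start y=0.000, vy=4.744 → t=0.949, apex=1.125, x_land=71.047, impact vy=-4.744
  bounce: vy ← 0.58·4.744 = 2.752
Arc 5: start y=0.000, vy=2.752 → t=0.550, apex=0.379, x_land=74.900, impact vy=-2.752
  bounce: vy ← 0.58·2.752 = 1.596
Arc 6: start y=0.000, vy=1.596 → t=0.319, apex=0.127, x_land=77.134, impact vy=-1.596
  bounce: vy ← 0.58·1.596 = 0.926
Arc 7: start y=0.000, vy=0.926 → t=0.185, apex=0.043, x_land=78.430, impact vy=-0.926
  bounce: vy ← 0.58·0.926 = 0.537

1 4.744 29.560 33.211
2 2.820 9.944 52.955
3 1.636 3.345 64.406
4 0.949 1.125 71.047
5 0.550 0.379 74.900
6 0.319 0.127 77.134
7 0.185 0.043 78.430
final: 78.430 0.537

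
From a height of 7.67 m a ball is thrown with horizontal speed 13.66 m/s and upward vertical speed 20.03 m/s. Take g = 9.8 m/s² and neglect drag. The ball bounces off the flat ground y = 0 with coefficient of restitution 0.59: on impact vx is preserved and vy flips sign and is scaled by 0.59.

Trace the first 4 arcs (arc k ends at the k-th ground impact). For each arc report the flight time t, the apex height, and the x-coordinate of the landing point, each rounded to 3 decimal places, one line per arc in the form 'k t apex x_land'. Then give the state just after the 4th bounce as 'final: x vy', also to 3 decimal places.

1 4.440 28.139 60.654
2 2.828 9.795 99.281
3 1.668 3.410 122.071
4 0.984 1.187 135.517
final: 135.517 2.846

Arc 1: start y=7.670, vy=20.030 → t=4.440, apex=28.139, x_land=60.654, impact vy=-23.485
  bounce: vy ← 0.59·23.485 = 13.856
Arc 2: start y=0.000, vy=13.856 → t=2.828, apex=9.795, x_land=99.281, impact vy=-13.856
  bounce: vy ← 0.59·13.856 = 8.175
Arc 3: start y=0.000, vy=8.175 → t=1.668, apex=3.410, x_land=122.071, impact vy=-8.175
  bounce: vy ← 0.59·8.175 = 4.823
Arc 4: start y=0.000, vy=4.823 → t=0.984, apex=1.187, x_land=135.517, impact vy=-4.823
  bounce: vy ← 0.59·4.823 = 2.846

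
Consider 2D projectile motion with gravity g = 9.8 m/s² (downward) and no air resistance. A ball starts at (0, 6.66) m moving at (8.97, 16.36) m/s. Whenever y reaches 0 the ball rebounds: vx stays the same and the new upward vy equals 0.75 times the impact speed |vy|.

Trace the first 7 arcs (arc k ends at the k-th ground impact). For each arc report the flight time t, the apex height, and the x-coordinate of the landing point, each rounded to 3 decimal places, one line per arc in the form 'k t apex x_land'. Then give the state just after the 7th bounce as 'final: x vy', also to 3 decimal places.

Arc 1: start y=6.660, vy=16.360 → t=3.706, apex=20.316, x_land=33.239, impact vy=-19.955
  bounce: vy ← 0.75·19.955 = 14.966
Arc 2: start y=0.000, vy=14.966 → t=3.054, apex=11.428, x_land=60.636, impact vy=-14.966
  bounce: vy ← 0.75·14.966 = 11.224
Arc 3: start y=0.000, vy=11.224 → t=2.291, apex=6.428, x_land=81.183, impact vy=-11.224
  bounce: vy ← 0.75·11.224 = 8.418
Arc 4: start y=0.000, vy=8.418 → t=1.718, apex=3.616, x_land=96.594, impact vy=-8.418
  bounce: vy ← 0.75·8.418 = 6.314
Arc 5: start y=0.000, vy=6.314 → t=1.289, apex=2.034, x_land=108.152, impact vy=-6.314
  bounce: vy ← 0.75·6.314 = 4.735
Arc 6: start y=0.000, vy=4.735 → t=0.966, apex=1.144, x_land=116.821, impact vy=-4.735
  bounce: vy ← 0.75·4.735 = 3.551
Arc 7: start y=0.000, vy=3.551 → t=0.725, apex=0.644, x_land=123.322, impact vy=-3.551
  bounce: vy ← 0.75·3.551 = 2.664

1 3.706 20.316 33.239
2 3.054 11.428 60.636
3 2.291 6.428 81.183
4 1.718 3.616 96.594
5 1.289 2.034 108.152
6 0.966 1.144 116.821
7 0.725 0.644 123.322
final: 123.322 2.664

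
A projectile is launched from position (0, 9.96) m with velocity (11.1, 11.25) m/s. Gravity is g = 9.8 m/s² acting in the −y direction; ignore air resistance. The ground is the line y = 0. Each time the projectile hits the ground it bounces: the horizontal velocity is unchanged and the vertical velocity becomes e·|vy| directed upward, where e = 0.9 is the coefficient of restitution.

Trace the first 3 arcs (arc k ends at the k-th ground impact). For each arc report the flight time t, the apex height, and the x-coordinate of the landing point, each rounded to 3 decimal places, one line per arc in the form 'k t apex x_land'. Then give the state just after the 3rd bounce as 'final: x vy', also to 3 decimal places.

1 2.978 16.417 33.060
2 3.295 13.298 69.632
3 2.965 10.771 102.547
final: 102.547 13.077

Arc 1: start y=9.960, vy=11.250 → t=2.978, apex=16.417, x_land=33.060, impact vy=-17.938
  bounce: vy ← 0.9·17.938 = 16.144
Arc 2: start y=0.000, vy=16.144 → t=3.295, apex=13.298, x_land=69.632, impact vy=-16.144
  bounce: vy ← 0.9·16.144 = 14.530
Arc 3: start y=0.000, vy=14.530 → t=2.965, apex=10.771, x_land=102.547, impact vy=-14.530
  bounce: vy ← 0.9·14.530 = 13.077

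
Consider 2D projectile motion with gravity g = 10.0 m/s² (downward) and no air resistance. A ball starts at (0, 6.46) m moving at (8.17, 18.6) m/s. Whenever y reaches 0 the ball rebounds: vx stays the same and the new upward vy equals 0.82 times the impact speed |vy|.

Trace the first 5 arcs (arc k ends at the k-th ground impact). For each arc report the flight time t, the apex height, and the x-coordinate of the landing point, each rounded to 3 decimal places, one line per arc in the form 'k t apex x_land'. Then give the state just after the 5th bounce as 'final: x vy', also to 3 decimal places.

1 4.040 23.758 33.005
2 3.575 15.975 62.212
3 2.931 10.742 86.162
4 2.404 7.223 105.801
5 1.971 4.856 121.904
final: 121.904 8.081

Arc 1: start y=6.460, vy=18.600 → t=4.040, apex=23.758, x_land=33.005, impact vy=-21.798
  bounce: vy ← 0.82·21.798 = 17.874
Arc 2: start y=0.000, vy=17.874 → t=3.575, apex=15.975, x_land=62.212, impact vy=-17.874
  bounce: vy ← 0.82·17.874 = 14.657
Arc 3: start y=0.000, vy=14.657 → t=2.931, apex=10.742, x_land=86.162, impact vy=-14.657
  bounce: vy ← 0.82·14.657 = 12.019
Arc 4: start y=0.000, vy=12.019 → t=2.404, apex=7.223, x_land=105.801, impact vy=-12.019
  bounce: vy ← 0.82·12.019 = 9.855
Arc 5: start y=0.000, vy=9.855 → t=1.971, apex=4.856, x_land=121.904, impact vy=-9.855
  bounce: vy ← 0.82·9.855 = 8.081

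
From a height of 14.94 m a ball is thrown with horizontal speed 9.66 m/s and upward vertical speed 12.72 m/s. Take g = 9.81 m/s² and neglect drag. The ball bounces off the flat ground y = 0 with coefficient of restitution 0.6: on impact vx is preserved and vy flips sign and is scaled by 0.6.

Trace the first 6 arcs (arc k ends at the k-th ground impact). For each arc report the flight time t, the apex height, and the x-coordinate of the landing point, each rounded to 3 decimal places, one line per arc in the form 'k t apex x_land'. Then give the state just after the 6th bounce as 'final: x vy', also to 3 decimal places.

Arc 1: start y=14.940, vy=12.720 → t=3.471, apex=23.187, x_land=33.528, impact vy=-21.329
  bounce: vy ← 0.6·21.329 = 12.797
Arc 2: start y=0.000, vy=12.797 → t=2.609, apex=8.347, x_land=58.732, impact vy=-12.797
  bounce: vy ← 0.6·12.797 = 7.678
Arc 3: start y=0.000, vy=7.678 → t=1.565, apex=3.005, x_land=73.854, impact vy=-7.678
  bounce: vy ← 0.6·7.678 = 4.607
Arc 4: start y=0.000, vy=4.607 → t=0.939, apex=1.082, x_land=82.927, impact vy=-4.607
  bounce: vy ← 0.6·4.607 = 2.764
Arc 5: start y=0.000, vy=2.764 → t=0.564, apex=0.389, x_land=88.371, impact vy=-2.764
  bounce: vy ← 0.6·2.764 = 1.659
Arc 6: start y=0.000, vy=1.659 → t=0.338, apex=0.140, x_land=91.637, impact vy=-1.659
  bounce: vy ← 0.6·1.659 = 0.995

1 3.471 23.187 33.528
2 2.609 8.347 58.732
3 1.565 3.005 73.854
4 0.939 1.082 82.927
5 0.564 0.389 88.371
6 0.338 0.140 91.637
final: 91.637 0.995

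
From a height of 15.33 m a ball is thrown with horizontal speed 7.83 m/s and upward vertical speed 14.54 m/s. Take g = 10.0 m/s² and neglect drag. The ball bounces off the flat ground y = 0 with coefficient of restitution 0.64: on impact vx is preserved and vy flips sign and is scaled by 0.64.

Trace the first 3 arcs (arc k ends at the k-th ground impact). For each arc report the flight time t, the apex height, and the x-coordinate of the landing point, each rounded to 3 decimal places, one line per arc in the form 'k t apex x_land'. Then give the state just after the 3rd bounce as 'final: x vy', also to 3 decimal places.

1 3.730 25.901 29.206
2 2.913 10.609 52.017
3 1.864 4.345 66.616
final: 66.616 5.966

Arc 1: start y=15.330, vy=14.540 → t=3.730, apex=25.901, x_land=29.206, impact vy=-22.760
  bounce: vy ← 0.64·22.760 = 14.566
Arc 2: start y=0.000, vy=14.566 → t=2.913, apex=10.609, x_land=52.017, impact vy=-14.566
  bounce: vy ← 0.64·14.566 = 9.322
Arc 3: start y=0.000, vy=9.322 → t=1.864, apex=4.345, x_land=66.616, impact vy=-9.322
  bounce: vy ← 0.64·9.322 = 5.966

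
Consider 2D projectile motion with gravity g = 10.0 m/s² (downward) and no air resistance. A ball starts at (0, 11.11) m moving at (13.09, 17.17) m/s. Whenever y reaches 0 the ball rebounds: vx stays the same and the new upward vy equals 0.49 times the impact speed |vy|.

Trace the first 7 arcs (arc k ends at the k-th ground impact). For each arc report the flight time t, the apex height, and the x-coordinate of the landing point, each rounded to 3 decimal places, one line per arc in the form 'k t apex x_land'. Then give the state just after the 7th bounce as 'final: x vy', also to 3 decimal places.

Arc 1: start y=11.110, vy=17.170 → t=3.991, apex=25.850, x_land=52.239, impact vy=-22.738
  bounce: vy ← 0.49·22.738 = 11.142
Arc 2: start y=0.000, vy=11.142 → t=2.228, apex=6.207, x_land=81.408, impact vy=-11.142
  bounce: vy ← 0.49·11.142 = 5.459
Arc 3: start y=0.000, vy=5.459 → t=1.092, apex=1.490, x_land=95.700, impact vy=-5.459
  bounce: vy ← 0.49·5.459 = 2.675
Arc 4: start y=0.000, vy=2.675 → t=0.535, apex=0.358, x_land=102.704, impact vy=-2.675
  bounce: vy ← 0.49·2.675 = 1.311
Arc 5: start y=0.000, vy=1.311 → t=0.262, apex=0.086, x_land=106.135, impact vy=-1.311
  bounce: vy ← 0.49·1.311 = 0.642
Arc 6: start y=0.000, vy=0.642 → t=0.128, apex=0.021, x_land=107.817, impact vy=-0.642
  bounce: vy ← 0.49·0.642 = 0.315
Arc 7: start y=0.000, vy=0.315 → t=0.063, apex=0.005, x_land=108.641, impact vy=-0.315
  bounce: vy ← 0.49·0.315 = 0.154

1 3.991 25.850 52.239
2 2.228 6.207 81.408
3 1.092 1.490 95.700
4 0.535 0.358 102.704
5 0.262 0.086 106.135
6 0.128 0.021 107.817
7 0.063 0.005 108.641
final: 108.641 0.154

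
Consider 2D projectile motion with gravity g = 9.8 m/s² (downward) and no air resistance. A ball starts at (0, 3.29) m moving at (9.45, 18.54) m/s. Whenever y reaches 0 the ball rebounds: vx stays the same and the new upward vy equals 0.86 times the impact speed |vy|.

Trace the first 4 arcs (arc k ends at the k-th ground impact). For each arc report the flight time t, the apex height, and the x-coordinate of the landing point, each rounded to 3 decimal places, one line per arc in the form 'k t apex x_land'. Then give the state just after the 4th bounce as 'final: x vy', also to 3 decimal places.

1 3.954 20.827 37.361
2 3.546 15.404 70.871
3 3.050 11.393 99.690
4 2.623 8.426 124.474
final: 124.474 11.052

Arc 1: start y=3.290, vy=18.540 → t=3.954, apex=20.827, x_land=37.361, impact vy=-20.204
  bounce: vy ← 0.86·20.204 = 17.376
Arc 2: start y=0.000, vy=17.376 → t=3.546, apex=15.404, x_land=70.871, impact vy=-17.376
  bounce: vy ← 0.86·17.376 = 14.943
Arc 3: start y=0.000, vy=14.943 → t=3.050, apex=11.393, x_land=99.690, impact vy=-14.943
  bounce: vy ← 0.86·14.943 = 12.851
Arc 4: start y=0.000, vy=12.851 → t=2.623, apex=8.426, x_land=124.474, impact vy=-12.851
  bounce: vy ← 0.86·12.851 = 11.052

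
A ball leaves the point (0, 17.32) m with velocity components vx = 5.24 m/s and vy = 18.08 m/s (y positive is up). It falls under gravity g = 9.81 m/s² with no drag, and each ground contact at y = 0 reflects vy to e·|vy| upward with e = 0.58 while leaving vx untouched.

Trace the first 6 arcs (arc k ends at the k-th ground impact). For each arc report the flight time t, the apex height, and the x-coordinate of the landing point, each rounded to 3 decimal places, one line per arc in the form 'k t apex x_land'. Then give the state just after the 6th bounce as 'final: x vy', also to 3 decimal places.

Arc 1: start y=17.320, vy=18.080 → t=4.475, apex=33.981, x_land=23.449, impact vy=-25.821
  bounce: vy ← 0.58·25.821 = 14.976
Arc 2: start y=0.000, vy=14.976 → t=3.053, apex=11.431, x_land=39.448, impact vy=-14.976
  bounce: vy ← 0.58·14.976 = 8.686
Arc 3: start y=0.000, vy=8.686 → t=1.771, apex=3.845, x_land=48.728, impact vy=-8.686
  bounce: vy ← 0.58·8.686 = 5.038
Arc 4: start y=0.000, vy=5.038 → t=1.027, apex=1.294, x_land=54.110, impact vy=-5.038
  bounce: vy ← 0.58·5.038 = 2.922
Arc 5: start y=0.000, vy=2.922 → t=0.596, apex=0.435, x_land=57.231, impact vy=-2.922
  bounce: vy ← 0.58·2.922 = 1.695
Arc 6: start y=0.000, vy=1.695 → t=0.346, apex=0.146, x_land=59.042, impact vy=-1.695
  bounce: vy ← 0.58·1.695 = 0.983

1 4.475 33.981 23.449
2 3.053 11.431 39.448
3 1.771 3.845 48.728
4 1.027 1.294 54.110
5 0.596 0.435 57.231
6 0.346 0.146 59.042
final: 59.042 0.983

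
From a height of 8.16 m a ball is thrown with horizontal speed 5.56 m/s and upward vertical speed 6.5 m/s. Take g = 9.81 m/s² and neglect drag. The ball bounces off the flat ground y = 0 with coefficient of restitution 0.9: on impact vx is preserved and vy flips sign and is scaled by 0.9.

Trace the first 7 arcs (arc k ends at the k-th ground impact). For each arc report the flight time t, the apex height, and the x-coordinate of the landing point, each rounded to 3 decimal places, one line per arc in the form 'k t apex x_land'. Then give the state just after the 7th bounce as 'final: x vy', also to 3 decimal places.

Arc 1: start y=8.160, vy=6.500 → t=2.113, apex=10.313, x_land=11.746, impact vy=-14.225
  bounce: vy ← 0.9·14.225 = 12.802
Arc 2: start y=0.000, vy=12.802 → t=2.610, apex=8.354, x_land=26.258, impact vy=-12.802
  bounce: vy ← 0.9·12.802 = 11.522
Arc 3: start y=0.000, vy=11.522 → t=2.349, apex=6.767, x_land=39.319, impact vy=-11.522
  bounce: vy ← 0.9·11.522 = 10.370
Arc 4: start y=0.000, vy=10.370 → t=2.114, apex=5.481, x_land=51.074, impact vy=-10.370
  bounce: vy ← 0.9·10.370 = 9.333
Arc 5: start y=0.000, vy=9.333 → t=1.903, apex=4.440, x_land=61.653, impact vy=-9.333
  bounce: vy ← 0.9·9.333 = 8.400
Arc 6: start y=0.000, vy=8.400 → t=1.712, apex=3.596, x_land=71.175, impact vy=-8.400
  bounce: vy ← 0.9·8.400 = 7.560
Arc 7: start y=0.000, vy=7.560 → t=1.541, apex=2.913, x_land=79.744, impact vy=-7.560
  bounce: vy ← 0.9·7.560 = 6.804

1 2.113 10.313 11.746
2 2.610 8.354 26.258
3 2.349 6.767 39.319
4 2.114 5.481 51.074
5 1.903 4.440 61.653
6 1.712 3.596 71.175
7 1.541 2.913 79.744
final: 79.744 6.804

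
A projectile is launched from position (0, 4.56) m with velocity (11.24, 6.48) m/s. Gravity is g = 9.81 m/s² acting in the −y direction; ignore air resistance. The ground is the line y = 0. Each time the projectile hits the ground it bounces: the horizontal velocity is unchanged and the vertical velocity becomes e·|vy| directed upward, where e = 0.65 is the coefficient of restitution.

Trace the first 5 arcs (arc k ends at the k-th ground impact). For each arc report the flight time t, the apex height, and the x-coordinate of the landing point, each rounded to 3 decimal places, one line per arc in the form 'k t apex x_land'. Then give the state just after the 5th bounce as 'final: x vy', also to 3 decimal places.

1 1.829 6.700 20.561
2 1.519 2.831 37.639
3 0.988 1.196 48.740
4 0.642 0.505 55.955
5 0.417 0.213 60.645
final: 60.645 1.330

Arc 1: start y=4.560, vy=6.480 → t=1.829, apex=6.700, x_land=20.561, impact vy=-11.465
  bounce: vy ← 0.65·11.465 = 7.453
Arc 2: start y=0.000, vy=7.453 → t=1.519, apex=2.831, x_land=37.639, impact vy=-7.453
  bounce: vy ← 0.65·7.453 = 4.844
Arc 3: start y=0.000, vy=4.844 → t=0.988, apex=1.196, x_land=48.740, impact vy=-4.844
  bounce: vy ← 0.65·4.844 = 3.149
Arc 4: start y=0.000, vy=3.149 → t=0.642, apex=0.505, x_land=55.955, impact vy=-3.149
  bounce: vy ← 0.65·3.149 = 2.047
Arc 5: start y=0.000, vy=2.047 → t=0.417, apex=0.213, x_land=60.645, impact vy=-2.047
  bounce: vy ← 0.65·2.047 = 1.330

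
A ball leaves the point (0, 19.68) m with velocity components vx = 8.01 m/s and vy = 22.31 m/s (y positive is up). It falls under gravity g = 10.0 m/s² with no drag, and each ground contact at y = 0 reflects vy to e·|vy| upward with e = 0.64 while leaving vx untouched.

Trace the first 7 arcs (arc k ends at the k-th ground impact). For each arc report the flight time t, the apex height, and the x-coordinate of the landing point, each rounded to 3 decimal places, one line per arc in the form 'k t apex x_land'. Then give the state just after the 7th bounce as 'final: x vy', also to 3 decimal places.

Arc 1: start y=19.680, vy=22.310 → t=5.217, apex=44.567, x_land=41.784, impact vy=-29.855
  bounce: vy ← 0.64·29.855 = 19.107
Arc 2: start y=0.000, vy=19.107 → t=3.821, apex=18.255, x_land=72.394, impact vy=-19.107
  bounce: vy ← 0.64·19.107 = 12.229
Arc 3: start y=0.000, vy=12.229 → t=2.446, apex=7.477, x_land=91.985, impact vy=-12.229
  bounce: vy ← 0.64·12.229 = 7.826
Arc 4: start y=0.000, vy=7.826 → t=1.565, apex=3.063, x_land=104.523, impact vy=-7.826
  bounce: vy ← 0.64·7.826 = 5.009
Arc 5: start y=0.000, vy=5.009 → t=1.002, apex=1.254, x_land=112.547, impact vy=-5.009
  bounce: vy ← 0.64·5.009 = 3.206
Arc 6: start y=0.000, vy=3.206 → t=0.641, apex=0.514, x_land=117.682, impact vy=-3.206
  bounce: vy ← 0.64·3.206 = 2.052
Arc 7: start y=0.000, vy=2.052 → t=0.410, apex=0.210, x_land=120.969, impact vy=-2.052
  bounce: vy ← 0.64·2.052 = 1.313

1 5.217 44.567 41.784
2 3.821 18.255 72.394
3 2.446 7.477 91.985
4 1.565 3.063 104.523
5 1.002 1.254 112.547
6 0.641 0.514 117.682
7 0.410 0.210 120.969
final: 120.969 1.313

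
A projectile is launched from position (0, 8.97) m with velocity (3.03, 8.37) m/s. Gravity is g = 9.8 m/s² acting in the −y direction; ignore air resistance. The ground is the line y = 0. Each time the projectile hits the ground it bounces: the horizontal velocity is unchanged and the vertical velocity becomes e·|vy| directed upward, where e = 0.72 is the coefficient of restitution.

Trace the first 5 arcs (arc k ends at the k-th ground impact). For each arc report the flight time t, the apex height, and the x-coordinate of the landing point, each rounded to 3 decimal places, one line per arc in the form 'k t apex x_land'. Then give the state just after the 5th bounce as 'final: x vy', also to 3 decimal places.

1 2.454 12.544 7.436
2 2.304 6.503 14.417
3 1.659 3.371 19.444
4 1.194 1.748 23.063
5 0.860 0.906 25.668
final: 25.668 3.034

Arc 1: start y=8.970, vy=8.370 → t=2.454, apex=12.544, x_land=7.436, impact vy=-15.680
  bounce: vy ← 0.72·15.680 = 11.290
Arc 2: start y=0.000, vy=11.290 → t=2.304, apex=6.503, x_land=14.417, impact vy=-11.290
  bounce: vy ← 0.72·11.290 = 8.129
Arc 3: start y=0.000, vy=8.129 → t=1.659, apex=3.371, x_land=19.444, impact vy=-8.129
  bounce: vy ← 0.72·8.129 = 5.853
Arc 4: start y=0.000, vy=5.853 → t=1.194, apex=1.748, x_land=23.063, impact vy=-5.853
  bounce: vy ← 0.72·5.853 = 4.214
Arc 5: start y=0.000, vy=4.214 → t=0.860, apex=0.906, x_land=25.668, impact vy=-4.214
  bounce: vy ← 0.72·4.214 = 3.034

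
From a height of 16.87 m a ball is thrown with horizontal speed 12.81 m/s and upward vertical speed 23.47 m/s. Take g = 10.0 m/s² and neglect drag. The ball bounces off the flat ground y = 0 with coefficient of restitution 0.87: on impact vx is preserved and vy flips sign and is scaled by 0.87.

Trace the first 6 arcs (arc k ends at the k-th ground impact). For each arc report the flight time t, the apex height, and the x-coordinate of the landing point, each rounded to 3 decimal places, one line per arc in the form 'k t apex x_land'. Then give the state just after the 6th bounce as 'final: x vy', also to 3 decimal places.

Arc 1: start y=16.870, vy=23.470 → t=5.327, apex=44.412, x_land=68.243, impact vy=-29.803
  bounce: vy ← 0.87·29.803 = 25.929
Arc 2: start y=0.000, vy=25.929 → t=5.186, apex=33.615, x_land=134.673, impact vy=-25.929
  bounce: vy ← 0.87·25.929 = 22.558
Arc 3: start y=0.000, vy=22.558 → t=4.512, apex=25.444, x_land=192.467, impact vy=-22.558
  bounce: vy ← 0.87·22.558 = 19.626
Arc 4: start y=0.000, vy=19.626 → t=3.925, apex=19.258, x_land=242.748, impact vy=-19.626
  bounce: vy ← 0.87·19.626 = 17.074
Arc 5: start y=0.000, vy=17.074 → t=3.415, apex=14.577, x_land=286.492, impact vy=-17.074
  bounce: vy ← 0.87·17.074 = 14.855
Arc 6: start y=0.000, vy=14.855 → t=2.971, apex=11.033, x_land=324.550, impact vy=-14.855
  bounce: vy ← 0.87·14.855 = 12.924

1 5.327 44.412 68.243
2 5.186 33.615 134.673
3 4.512 25.444 192.467
4 3.925 19.258 242.748
5 3.415 14.577 286.492
6 2.971 11.033 324.550
final: 324.550 12.924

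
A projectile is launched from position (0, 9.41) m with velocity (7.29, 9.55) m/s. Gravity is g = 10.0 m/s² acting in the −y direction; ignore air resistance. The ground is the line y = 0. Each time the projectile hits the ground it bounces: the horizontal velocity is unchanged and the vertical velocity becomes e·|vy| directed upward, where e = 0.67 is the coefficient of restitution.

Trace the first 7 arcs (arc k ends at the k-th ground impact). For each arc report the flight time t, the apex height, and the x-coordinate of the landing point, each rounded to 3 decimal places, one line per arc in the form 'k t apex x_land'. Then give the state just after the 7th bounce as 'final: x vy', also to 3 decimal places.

Arc 1: start y=9.410, vy=9.550 → t=2.627, apex=13.970, x_land=19.147, impact vy=-16.715
  bounce: vy ← 0.67·16.715 = 11.199
Arc 2: start y=0.000, vy=11.199 → t=2.240, apex=6.271, x_land=35.476, impact vy=-11.199
  bounce: vy ← 0.67·11.199 = 7.504
Arc 3: start y=0.000, vy=7.504 → t=1.501, apex=2.815, x_land=46.416, impact vy=-7.504
  bounce: vy ← 0.67·7.504 = 5.027
Arc 4: start y=0.000, vy=5.027 → t=1.005, apex=1.264, x_land=53.746, impact vy=-5.027
  bounce: vy ← 0.67·5.027 = 3.368
Arc 5: start y=0.000, vy=3.368 → t=0.674, apex=0.567, x_land=58.657, impact vy=-3.368
  bounce: vy ← 0.67·3.368 = 2.257
Arc 6: start y=0.000, vy=2.257 → t=0.451, apex=0.255, x_land=61.947, impact vy=-2.257
  bounce: vy ← 0.67·2.257 = 1.512
Arc 7: start y=0.000, vy=1.512 → t=0.302, apex=0.114, x_land=64.152, impact vy=-1.512
  bounce: vy ← 0.67·1.512 = 1.013

1 2.627 13.970 19.147
2 2.240 6.271 35.476
3 1.501 2.815 46.416
4 1.005 1.264 53.746
5 0.674 0.567 58.657
6 0.451 0.255 61.947
7 0.302 0.114 64.152
final: 64.152 1.013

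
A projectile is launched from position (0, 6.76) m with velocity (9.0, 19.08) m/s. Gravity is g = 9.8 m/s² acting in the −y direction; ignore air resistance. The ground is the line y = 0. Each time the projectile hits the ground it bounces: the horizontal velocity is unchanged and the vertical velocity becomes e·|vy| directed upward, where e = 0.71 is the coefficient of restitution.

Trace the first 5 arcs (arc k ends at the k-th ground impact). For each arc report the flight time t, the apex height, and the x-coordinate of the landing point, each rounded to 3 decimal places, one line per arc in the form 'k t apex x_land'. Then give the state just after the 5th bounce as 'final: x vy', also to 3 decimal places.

1 4.221 25.334 37.987
2 3.229 12.771 67.046
3 2.292 6.438 87.678
4 1.628 3.245 102.327
5 1.156 1.636 112.727
final: 112.727 4.020

Arc 1: start y=6.760, vy=19.080 → t=4.221, apex=25.334, x_land=37.987, impact vy=-22.283
  bounce: vy ← 0.71·22.283 = 15.821
Arc 2: start y=0.000, vy=15.821 → t=3.229, apex=12.771, x_land=67.046, impact vy=-15.821
  bounce: vy ← 0.71·15.821 = 11.233
Arc 3: start y=0.000, vy=11.233 → t=2.292, apex=6.438, x_land=87.678, impact vy=-11.233
  bounce: vy ← 0.71·11.233 = 7.975
Arc 4: start y=0.000, vy=7.975 → t=1.628, apex=3.245, x_land=102.327, impact vy=-7.975
  bounce: vy ← 0.71·7.975 = 5.663
Arc 5: start y=0.000, vy=5.663 → t=1.156, apex=1.636, x_land=112.727, impact vy=-5.663
  bounce: vy ← 0.71·5.663 = 4.020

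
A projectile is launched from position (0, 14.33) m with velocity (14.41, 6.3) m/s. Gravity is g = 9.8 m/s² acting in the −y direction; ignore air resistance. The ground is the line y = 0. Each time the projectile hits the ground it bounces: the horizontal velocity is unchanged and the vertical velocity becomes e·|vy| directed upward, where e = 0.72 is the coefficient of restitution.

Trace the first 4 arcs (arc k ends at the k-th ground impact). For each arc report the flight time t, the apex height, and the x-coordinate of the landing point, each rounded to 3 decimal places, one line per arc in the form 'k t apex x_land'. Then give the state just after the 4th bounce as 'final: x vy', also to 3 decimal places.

Arc 1: start y=14.330, vy=6.300 → t=2.470, apex=16.355, x_land=35.590, impact vy=-17.904
  bounce: vy ← 0.72·17.904 = 12.891
Arc 2: start y=0.000, vy=12.891 → t=2.631, apex=8.478, x_land=73.500, impact vy=-12.891
  bounce: vy ← 0.72·12.891 = 9.282
Arc 3: start y=0.000, vy=9.282 → t=1.894, apex=4.395, x_land=100.795, impact vy=-9.282
  bounce: vy ← 0.72·9.282 = 6.683
Arc 4: start y=0.000, vy=6.683 → t=1.364, apex=2.278, x_land=120.448, impact vy=-6.683
  bounce: vy ← 0.72·6.683 = 4.812

1 2.470 16.355 35.590
2 2.631 8.478 73.500
3 1.894 4.395 100.795
4 1.364 2.278 120.448
final: 120.448 4.812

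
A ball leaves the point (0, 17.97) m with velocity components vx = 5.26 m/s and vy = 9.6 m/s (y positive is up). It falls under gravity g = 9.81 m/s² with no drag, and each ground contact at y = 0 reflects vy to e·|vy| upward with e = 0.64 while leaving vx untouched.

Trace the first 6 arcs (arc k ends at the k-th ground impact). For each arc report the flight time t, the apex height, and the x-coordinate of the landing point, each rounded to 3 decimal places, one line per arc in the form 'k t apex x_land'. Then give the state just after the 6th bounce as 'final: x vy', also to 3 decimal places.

1 3.128 22.667 16.455
2 2.752 9.285 30.928
3 1.761 3.803 40.192
4 1.127 1.558 46.120
5 0.721 0.638 49.914
6 0.462 0.261 52.342
final: 52.342 1.449

Arc 1: start y=17.970, vy=9.600 → t=3.128, apex=22.667, x_land=16.455, impact vy=-21.089
  bounce: vy ← 0.64·21.089 = 13.497
Arc 2: start y=0.000, vy=13.497 → t=2.752, apex=9.285, x_land=30.928, impact vy=-13.497
  bounce: vy ← 0.64·13.497 = 8.638
Arc 3: start y=0.000, vy=8.638 → t=1.761, apex=3.803, x_land=40.192, impact vy=-8.638
  bounce: vy ← 0.64·8.638 = 5.528
Arc 4: start y=0.000, vy=5.528 → t=1.127, apex=1.558, x_land=46.120, impact vy=-5.528
  bounce: vy ← 0.64·5.528 = 3.538
Arc 5: start y=0.000, vy=3.538 → t=0.721, apex=0.638, x_land=49.914, impact vy=-3.538
  bounce: vy ← 0.64·3.538 = 2.264
Arc 6: start y=0.000, vy=2.264 → t=0.462, apex=0.261, x_land=52.342, impact vy=-2.264
  bounce: vy ← 0.64·2.264 = 1.449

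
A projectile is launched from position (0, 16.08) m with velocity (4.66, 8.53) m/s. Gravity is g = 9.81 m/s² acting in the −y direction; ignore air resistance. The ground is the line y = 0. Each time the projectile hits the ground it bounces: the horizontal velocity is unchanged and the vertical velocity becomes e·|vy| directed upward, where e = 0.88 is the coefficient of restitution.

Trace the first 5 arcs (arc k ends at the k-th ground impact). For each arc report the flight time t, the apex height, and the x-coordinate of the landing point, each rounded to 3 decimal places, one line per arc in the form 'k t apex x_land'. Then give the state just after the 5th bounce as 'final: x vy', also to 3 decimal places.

1 2.878 19.789 13.412
2 3.535 15.324 29.885
3 3.111 11.867 44.382
4 2.738 9.190 57.139
5 2.409 7.117 68.365
final: 68.365 10.398

Arc 1: start y=16.080, vy=8.530 → t=2.878, apex=19.789, x_land=13.412, impact vy=-19.704
  bounce: vy ← 0.88·19.704 = 17.340
Arc 2: start y=0.000, vy=17.340 → t=3.535, apex=15.324, x_land=29.885, impact vy=-17.340
  bounce: vy ← 0.88·17.340 = 15.259
Arc 3: start y=0.000, vy=15.259 → t=3.111, apex=11.867, x_land=44.382, impact vy=-15.259
  bounce: vy ← 0.88·15.259 = 13.428
Arc 4: start y=0.000, vy=13.428 → t=2.738, apex=9.190, x_land=57.139, impact vy=-13.428
  bounce: vy ← 0.88·13.428 = 11.816
Arc 5: start y=0.000, vy=11.816 → t=2.409, apex=7.117, x_land=68.365, impact vy=-11.816
  bounce: vy ← 0.88·11.816 = 10.398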